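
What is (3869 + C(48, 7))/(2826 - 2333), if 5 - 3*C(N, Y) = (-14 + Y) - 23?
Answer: 11642/1479 ≈ 7.8715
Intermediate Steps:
C(N, Y) = 14 - Y/3 (C(N, Y) = 5/3 - ((-14 + Y) - 23)/3 = 5/3 - (-37 + Y)/3 = 5/3 + (37/3 - Y/3) = 14 - Y/3)
(3869 + C(48, 7))/(2826 - 2333) = (3869 + (14 - 1/3*7))/(2826 - 2333) = (3869 + (14 - 7/3))/493 = (3869 + 35/3)*(1/493) = (11642/3)*(1/493) = 11642/1479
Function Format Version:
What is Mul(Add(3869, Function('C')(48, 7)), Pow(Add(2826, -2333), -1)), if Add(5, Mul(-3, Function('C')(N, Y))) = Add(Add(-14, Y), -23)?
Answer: Rational(11642, 1479) ≈ 7.8715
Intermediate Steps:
Function('C')(N, Y) = Add(14, Mul(Rational(-1, 3), Y)) (Function('C')(N, Y) = Add(Rational(5, 3), Mul(Rational(-1, 3), Add(Add(-14, Y), -23))) = Add(Rational(5, 3), Mul(Rational(-1, 3), Add(-37, Y))) = Add(Rational(5, 3), Add(Rational(37, 3), Mul(Rational(-1, 3), Y))) = Add(14, Mul(Rational(-1, 3), Y)))
Mul(Add(3869, Function('C')(48, 7)), Pow(Add(2826, -2333), -1)) = Mul(Add(3869, Add(14, Mul(Rational(-1, 3), 7))), Pow(Add(2826, -2333), -1)) = Mul(Add(3869, Add(14, Rational(-7, 3))), Pow(493, -1)) = Mul(Add(3869, Rational(35, 3)), Rational(1, 493)) = Mul(Rational(11642, 3), Rational(1, 493)) = Rational(11642, 1479)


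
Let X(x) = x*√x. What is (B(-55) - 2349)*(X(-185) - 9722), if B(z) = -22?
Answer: 23050862 + 438635*I*√185 ≈ 2.3051e+7 + 5.9661e+6*I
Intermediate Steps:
X(x) = x^(3/2)
(B(-55) - 2349)*(X(-185) - 9722) = (-22 - 2349)*((-185)^(3/2) - 9722) = -2371*(-185*I*√185 - 9722) = -2371*(-9722 - 185*I*√185) = 23050862 + 438635*I*√185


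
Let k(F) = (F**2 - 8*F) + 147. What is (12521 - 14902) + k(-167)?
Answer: 26991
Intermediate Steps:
k(F) = 147 + F**2 - 8*F
(12521 - 14902) + k(-167) = (12521 - 14902) + (147 + (-167)**2 - 8*(-167)) = -2381 + (147 + 27889 + 1336) = -2381 + 29372 = 26991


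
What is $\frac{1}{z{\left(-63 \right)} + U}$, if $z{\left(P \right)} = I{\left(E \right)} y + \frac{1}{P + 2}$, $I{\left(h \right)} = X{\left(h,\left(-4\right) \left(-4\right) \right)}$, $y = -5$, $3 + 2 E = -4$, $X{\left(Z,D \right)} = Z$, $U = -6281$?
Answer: $- \frac{122}{764149} \approx -0.00015965$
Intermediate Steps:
$E = - \frac{7}{2}$ ($E = - \frac{3}{2} + \frac{1}{2} \left(-4\right) = - \frac{3}{2} - 2 = - \frac{7}{2} \approx -3.5$)
$I{\left(h \right)} = h$
$z{\left(P \right)} = \frac{35}{2} + \frac{1}{2 + P}$ ($z{\left(P \right)} = \left(- \frac{7}{2}\right) \left(-5\right) + \frac{1}{P + 2} = \frac{35}{2} + \frac{1}{2 + P}$)
$\frac{1}{z{\left(-63 \right)} + U} = \frac{1}{\frac{72 + 35 \left(-63\right)}{2 \left(2 - 63\right)} - 6281} = \frac{1}{\frac{72 - 2205}{2 \left(-61\right)} - 6281} = \frac{1}{\frac{1}{2} \left(- \frac{1}{61}\right) \left(-2133\right) - 6281} = \frac{1}{\frac{2133}{122} - 6281} = \frac{1}{- \frac{764149}{122}} = - \frac{122}{764149}$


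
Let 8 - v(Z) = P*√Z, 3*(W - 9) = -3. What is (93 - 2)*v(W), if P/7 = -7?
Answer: 728 + 8918*√2 ≈ 13340.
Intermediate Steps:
P = -49 (P = 7*(-7) = -49)
W = 8 (W = 9 + (⅓)*(-3) = 9 - 1 = 8)
v(Z) = 8 + 49*√Z (v(Z) = 8 - (-49)*√Z = 8 + 49*√Z)
(93 - 2)*v(W) = (93 - 2)*(8 + 49*√8) = 91*(8 + 49*(2*√2)) = 91*(8 + 98*√2) = 728 + 8918*√2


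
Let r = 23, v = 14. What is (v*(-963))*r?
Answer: -310086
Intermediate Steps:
(v*(-963))*r = (14*(-963))*23 = -13482*23 = -310086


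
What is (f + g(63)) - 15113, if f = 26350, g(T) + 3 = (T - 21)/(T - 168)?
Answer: 56168/5 ≈ 11234.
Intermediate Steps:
g(T) = -3 + (-21 + T)/(-168 + T) (g(T) = -3 + (T - 21)/(T - 168) = -3 + (-21 + T)/(-168 + T))
(f + g(63)) - 15113 = (26350 + (483 - 2*63)/(-168 + 63)) - 15113 = (26350 + (483 - 126)/(-105)) - 15113 = (26350 - 1/105*357) - 15113 = (26350 - 17/5) - 15113 = 131733/5 - 15113 = 56168/5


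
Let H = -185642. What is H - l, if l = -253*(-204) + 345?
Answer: -237599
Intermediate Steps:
l = 51957 (l = 51612 + 345 = 51957)
H - l = -185642 - 1*51957 = -185642 - 51957 = -237599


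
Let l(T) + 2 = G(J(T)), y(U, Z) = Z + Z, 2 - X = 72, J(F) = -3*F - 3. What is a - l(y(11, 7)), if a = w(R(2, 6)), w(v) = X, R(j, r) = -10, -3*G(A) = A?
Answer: -83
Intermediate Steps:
J(F) = -3 - 3*F
G(A) = -A/3
X = -70 (X = 2 - 1*72 = 2 - 72 = -70)
y(U, Z) = 2*Z
w(v) = -70
a = -70
l(T) = -1 + T (l(T) = -2 - (-3 - 3*T)/3 = -2 + (1 + T) = -1 + T)
a - l(y(11, 7)) = -70 - (-1 + 2*7) = -70 - (-1 + 14) = -70 - 1*13 = -70 - 13 = -83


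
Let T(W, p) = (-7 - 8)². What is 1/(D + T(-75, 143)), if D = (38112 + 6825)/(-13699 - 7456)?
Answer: 21155/4714938 ≈ 0.0044868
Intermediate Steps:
T(W, p) = 225 (T(W, p) = (-15)² = 225)
D = -44937/21155 (D = 44937/(-21155) = 44937*(-1/21155) = -44937/21155 ≈ -2.1242)
1/(D + T(-75, 143)) = 1/(-44937/21155 + 225) = 1/(4714938/21155) = 21155/4714938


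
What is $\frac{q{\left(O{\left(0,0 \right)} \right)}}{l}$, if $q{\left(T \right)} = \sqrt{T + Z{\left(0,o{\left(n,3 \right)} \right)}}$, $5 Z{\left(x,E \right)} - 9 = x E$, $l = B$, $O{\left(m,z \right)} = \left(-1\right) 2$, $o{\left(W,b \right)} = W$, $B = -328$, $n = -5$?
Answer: $- \frac{i \sqrt{5}}{1640} \approx - 0.0013635 i$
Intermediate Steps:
$O{\left(m,z \right)} = -2$
$l = -328$
$Z{\left(x,E \right)} = \frac{9}{5} + \frac{E x}{5}$ ($Z{\left(x,E \right)} = \frac{9}{5} + \frac{x E}{5} = \frac{9}{5} + \frac{E x}{5}$)
$q{\left(T \right)} = \sqrt{\frac{9}{5} + T}$ ($q{\left(T \right)} = \sqrt{T + \left(\frac{9}{5} + \frac{1}{5} \left(-5\right) 0\right)} = \sqrt{T + \left(\frac{9}{5} + 0\right)} = \sqrt{T + \frac{9}{5}} = \sqrt{\frac{9}{5} + T}$)
$\frac{q{\left(O{\left(0,0 \right)} \right)}}{l} = \frac{\frac{1}{5} \sqrt{45 + 25 \left(-2\right)}}{-328} = \frac{\sqrt{45 - 50}}{5} \left(- \frac{1}{328}\right) = \frac{\sqrt{-5}}{5} \left(- \frac{1}{328}\right) = \frac{i \sqrt{5}}{5} \left(- \frac{1}{328}\right) = - \frac{i \sqrt{5}}{1640}$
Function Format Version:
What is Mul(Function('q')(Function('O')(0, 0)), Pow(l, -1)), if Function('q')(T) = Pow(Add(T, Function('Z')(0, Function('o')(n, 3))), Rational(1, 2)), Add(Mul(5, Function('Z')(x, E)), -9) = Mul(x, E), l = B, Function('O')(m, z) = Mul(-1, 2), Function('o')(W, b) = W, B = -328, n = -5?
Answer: Mul(Rational(-1, 1640), I, Pow(5, Rational(1, 2))) ≈ Mul(-0.0013635, I)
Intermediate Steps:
Function('O')(m, z) = -2
l = -328
Function('Z')(x, E) = Add(Rational(9, 5), Mul(Rational(1, 5), E, x)) (Function('Z')(x, E) = Add(Rational(9, 5), Mul(Rational(1, 5), Mul(x, E))) = Add(Rational(9, 5), Mul(Rational(1, 5), Mul(E, x))) = Add(Rational(9, 5), Mul(Rational(1, 5), E, x)))
Function('q')(T) = Pow(Add(Rational(9, 5), T), Rational(1, 2)) (Function('q')(T) = Pow(Add(T, Add(Rational(9, 5), Mul(Rational(1, 5), -5, 0))), Rational(1, 2)) = Pow(Add(T, Add(Rational(9, 5), 0)), Rational(1, 2)) = Pow(Add(T, Rational(9, 5)), Rational(1, 2)) = Pow(Add(Rational(9, 5), T), Rational(1, 2)))
Mul(Function('q')(Function('O')(0, 0)), Pow(l, -1)) = Mul(Mul(Rational(1, 5), Pow(Add(45, Mul(25, -2)), Rational(1, 2))), Pow(-328, -1)) = Mul(Mul(Rational(1, 5), Pow(Add(45, -50), Rational(1, 2))), Rational(-1, 328)) = Mul(Mul(Rational(1, 5), Pow(-5, Rational(1, 2))), Rational(-1, 328)) = Mul(Mul(Rational(1, 5), Mul(I, Pow(5, Rational(1, 2)))), Rational(-1, 328)) = Mul(Mul(Rational(1, 5), I, Pow(5, Rational(1, 2))), Rational(-1, 328)) = Mul(Rational(-1, 1640), I, Pow(5, Rational(1, 2)))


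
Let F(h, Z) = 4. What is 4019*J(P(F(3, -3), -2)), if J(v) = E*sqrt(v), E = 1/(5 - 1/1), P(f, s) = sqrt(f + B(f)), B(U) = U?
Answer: 4019*2**(3/4)/4 ≈ 1689.8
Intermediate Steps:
P(f, s) = sqrt(2)*sqrt(f) (P(f, s) = sqrt(f + f) = sqrt(2*f) = sqrt(2)*sqrt(f))
E = 1/4 (E = 1/(5 - 1*1) = 1/(5 - 1) = 1/4 ≈ 0.25000)
J(v) = sqrt(v)/4
4019*J(P(F(3, -3), -2)) = 4019*(sqrt(sqrt(2)*sqrt(4))/4) = 4019*(sqrt(sqrt(2)*2)/4) = 4019*(sqrt(2*sqrt(2))/4) = 4019*(2**(3/4)/4) = 4019*2**(3/4)/4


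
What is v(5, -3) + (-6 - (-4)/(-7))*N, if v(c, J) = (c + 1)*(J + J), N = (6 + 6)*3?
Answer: -1908/7 ≈ -272.57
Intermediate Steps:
N = 36 (N = 12*3 = 36)
v(c, J) = 2*J*(1 + c) (v(c, J) = (1 + c)*(2*J) = 2*J*(1 + c))
v(5, -3) + (-6 - (-4)/(-7))*N = 2*(-3)*(1 + 5) + (-6 - (-4)/(-7))*36 = 2*(-3)*6 + (-6 - (-4)*(-1)/7)*36 = -36 + (-6 - 1*4/7)*36 = -36 + (-6 - 4/7)*36 = -36 - 46/7*36 = -36 - 1656/7 = -1908/7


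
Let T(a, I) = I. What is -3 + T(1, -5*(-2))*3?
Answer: 27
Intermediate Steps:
-3 + T(1, -5*(-2))*3 = -3 - 5*(-2)*3 = -3 + 10*3 = -3 + 30 = 27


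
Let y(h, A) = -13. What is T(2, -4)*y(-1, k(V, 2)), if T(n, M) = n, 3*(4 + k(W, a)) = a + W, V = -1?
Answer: -26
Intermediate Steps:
k(W, a) = -4 + W/3 + a/3 (k(W, a) = -4 + (a + W)/3 = -4 + (W + a)/3 = -4 + (W/3 + a/3) = -4 + W/3 + a/3)
T(2, -4)*y(-1, k(V, 2)) = 2*(-13) = -26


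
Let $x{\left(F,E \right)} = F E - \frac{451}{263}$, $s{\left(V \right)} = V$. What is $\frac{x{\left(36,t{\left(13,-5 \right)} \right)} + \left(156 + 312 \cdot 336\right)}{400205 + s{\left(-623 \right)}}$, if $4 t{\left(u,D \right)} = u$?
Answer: $\frac{13821082}{52545033} \approx 0.26303$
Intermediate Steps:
$t{\left(u,D \right)} = \frac{u}{4}$
$x{\left(F,E \right)} = - \frac{451}{263} + E F$ ($x{\left(F,E \right)} = E F - \frac{451}{263} = - \frac{451}{263} + E F$)
$\frac{x{\left(36,t{\left(13,-5 \right)} \right)} + \left(156 + 312 \cdot 336\right)}{400205 + s{\left(-623 \right)}} = \frac{\left(- \frac{451}{263} + \frac{1}{4} \cdot 13 \cdot 36\right) + \left(156 + 312 \cdot 336\right)}{400205 - 623} = \frac{\left(- \frac{451}{263} + \frac{13}{4} \cdot 36\right) + \left(156 + 104832\right)}{399582} = \left(\left(- \frac{451}{263} + 117\right) + 104988\right) \frac{1}{399582} = \left(\frac{30320}{263} + 104988\right) \frac{1}{399582} = \frac{27642164}{263} \cdot \frac{1}{399582} = \frac{13821082}{52545033}$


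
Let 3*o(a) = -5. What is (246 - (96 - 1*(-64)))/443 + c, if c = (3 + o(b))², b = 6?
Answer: 7862/3987 ≈ 1.9719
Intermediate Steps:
o(a) = -5/3 (o(a) = (⅓)*(-5) = -5/3)
c = 16/9 (c = (3 - 5/3)² = (4/3)² = 16/9 ≈ 1.7778)
(246 - (96 - 1*(-64)))/443 + c = (246 - (96 - 1*(-64)))/443 + 16/9 = (246 - (96 + 64))*(1/443) + 16/9 = (246 - 1*160)*(1/443) + 16/9 = (246 - 160)*(1/443) + 16/9 = 86*(1/443) + 16/9 = 86/443 + 16/9 = 7862/3987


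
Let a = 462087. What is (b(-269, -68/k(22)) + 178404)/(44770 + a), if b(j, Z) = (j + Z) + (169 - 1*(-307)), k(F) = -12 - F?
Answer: 178613/506857 ≈ 0.35239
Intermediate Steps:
b(j, Z) = 476 + Z + j (b(j, Z) = (Z + j) + (169 + 307) = (Z + j) + 476 = 476 + Z + j)
(b(-269, -68/k(22)) + 178404)/(44770 + a) = ((476 - 68/(-12 - 1*22) - 269) + 178404)/(44770 + 462087) = ((476 - 68/(-12 - 22) - 269) + 178404)/506857 = ((476 - 68/(-34) - 269) + 178404)*(1/506857) = ((476 - 68*(-1/34) - 269) + 178404)*(1/506857) = ((476 + 2 - 269) + 178404)*(1/506857) = (209 + 178404)*(1/506857) = 178613*(1/506857) = 178613/506857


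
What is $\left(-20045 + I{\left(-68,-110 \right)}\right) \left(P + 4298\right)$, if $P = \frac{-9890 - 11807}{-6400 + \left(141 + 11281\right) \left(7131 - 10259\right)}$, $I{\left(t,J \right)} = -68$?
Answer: $- \frac{3089086112508145}{35734416} \approx -8.6446 \cdot 10^{7}$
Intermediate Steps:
$P = \frac{21697}{35734416}$ ($P = - \frac{21697}{-6400 + 11422 \left(-3128\right)} = - \frac{21697}{-6400 - 35728016} = - \frac{21697}{-35734416} = \left(-21697\right) \left(- \frac{1}{35734416}\right) = \frac{21697}{35734416} \approx 0.00060717$)
$\left(-20045 + I{\left(-68,-110 \right)}\right) \left(P + 4298\right) = \left(-20045 - 68\right) \left(\frac{21697}{35734416} + 4298\right) = \left(-20113\right) \frac{153586541665}{35734416} = - \frac{3089086112508145}{35734416}$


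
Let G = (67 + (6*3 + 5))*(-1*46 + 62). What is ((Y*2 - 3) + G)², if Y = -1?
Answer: 2059225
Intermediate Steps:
G = 1440 (G = (67 + (18 + 5))*(-46 + 62) = (67 + 23)*16 = 90*16 = 1440)
((Y*2 - 3) + G)² = ((-1*2 - 3) + 1440)² = ((-2 - 3) + 1440)² = (-5 + 1440)² = 1435² = 2059225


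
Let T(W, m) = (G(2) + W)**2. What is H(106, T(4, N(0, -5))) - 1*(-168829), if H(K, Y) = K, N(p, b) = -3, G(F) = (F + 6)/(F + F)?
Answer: 168935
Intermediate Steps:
G(F) = (6 + F)/(2*F) (G(F) = (6 + F)/((2*F)) = (6 + F)*(1/(2*F)) = (6 + F)/(2*F))
T(W, m) = (2 + W)**2 (T(W, m) = ((1/2)*(6 + 2)/2 + W)**2 = ((1/2)*(1/2)*8 + W)**2 = (2 + W)**2)
H(106, T(4, N(0, -5))) - 1*(-168829) = 106 - 1*(-168829) = 106 + 168829 = 168935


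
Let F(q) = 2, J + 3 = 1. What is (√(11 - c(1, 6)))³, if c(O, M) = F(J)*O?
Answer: 27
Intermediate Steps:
J = -2 (J = -3 + 1 = -2)
c(O, M) = 2*O
(√(11 - c(1, 6)))³ = (√(11 - 2))³ = (√9)³ = 3³ = 27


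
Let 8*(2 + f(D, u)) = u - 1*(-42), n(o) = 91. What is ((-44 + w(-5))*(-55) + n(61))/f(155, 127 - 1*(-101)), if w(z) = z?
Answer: 11144/127 ≈ 87.748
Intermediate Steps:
f(D, u) = 13/4 + u/8 (f(D, u) = -2 + (u - 1*(-42))/8 = -2 + (u + 42)/8 = -2 + (42 + u)/8 = -2 + (21/4 + u/8) = 13/4 + u/8)
((-44 + w(-5))*(-55) + n(61))/f(155, 127 - 1*(-101)) = ((-44 - 5)*(-55) + 91)/(13/4 + (127 - 1*(-101))/8) = (-49*(-55) + 91)/(13/4 + (127 + 101)/8) = (2695 + 91)/(13/4 + (⅛)*228) = 2786/(13/4 + 57/2) = 2786/(127/4) = 2786*(4/127) = 11144/127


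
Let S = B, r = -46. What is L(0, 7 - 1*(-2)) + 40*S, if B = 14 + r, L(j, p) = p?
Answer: -1271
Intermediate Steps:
B = -32 (B = 14 - 46 = -32)
S = -32
L(0, 7 - 1*(-2)) + 40*S = (7 - 1*(-2)) + 40*(-32) = (7 + 2) - 1280 = 9 - 1280 = -1271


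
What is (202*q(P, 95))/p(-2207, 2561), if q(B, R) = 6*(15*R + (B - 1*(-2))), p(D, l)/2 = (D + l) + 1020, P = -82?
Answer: 135845/229 ≈ 593.21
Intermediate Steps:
p(D, l) = 2040 + 2*D + 2*l (p(D, l) = 2*((D + l) + 1020) = 2*(1020 + D + l) = 2040 + 2*D + 2*l)
q(B, R) = 12 + 6*B + 90*R (q(B, R) = 6*(15*R + (B + 2)) = 6*(15*R + (2 + B)) = 6*(2 + B + 15*R) = 12 + 6*B + 90*R)
(202*q(P, 95))/p(-2207, 2561) = (202*(12 + 6*(-82) + 90*95))/(2040 + 2*(-2207) + 2*2561) = (202*(12 - 492 + 8550))/(2040 - 4414 + 5122) = (202*8070)/2748 = 1630140*(1/2748) = 135845/229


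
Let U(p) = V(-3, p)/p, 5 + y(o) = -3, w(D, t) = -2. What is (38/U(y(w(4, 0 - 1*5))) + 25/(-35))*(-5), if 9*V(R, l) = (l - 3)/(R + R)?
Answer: 574835/77 ≈ 7465.4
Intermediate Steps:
V(R, l) = (-3 + l)/(18*R) (V(R, l) = ((l - 3)/(R + R))/9 = ((-3 + l)/((2*R)))/9 = ((-3 + l)*(1/(2*R)))/9 = ((-3 + l)/(2*R))/9 = (-3 + l)/(18*R))
y(o) = -8 (y(o) = -5 - 3 = -8)
U(p) = (1/18 - p/54)/p (U(p) = ((1/18)*(-3 + p)/(-3))/p = ((1/18)*(-1/3)*(-3 + p))/p = (1/18 - p/54)/p)
(38/U(y(w(4, 0 - 1*5))) + 25/(-35))*(-5) = (38/(((1/54)*(3 - 1*(-8))/(-8))) + 25/(-35))*(-5) = (38/(((1/54)*(-1/8)*(3 + 8))) + 25*(-1/35))*(-5) = (38/(((1/54)*(-1/8)*11)) - 5/7)*(-5) = (38/(-11/432) - 5/7)*(-5) = (38*(-432/11) - 5/7)*(-5) = (-16416/11 - 5/7)*(-5) = -114967/77*(-5) = 574835/77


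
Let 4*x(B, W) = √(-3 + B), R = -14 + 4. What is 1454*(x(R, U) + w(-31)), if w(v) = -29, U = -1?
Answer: -42166 + 727*I*√13/2 ≈ -42166.0 + 1310.6*I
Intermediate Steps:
R = -10
x(B, W) = √(-3 + B)/4
1454*(x(R, U) + w(-31)) = 1454*(√(-3 - 10)/4 - 29) = 1454*(√(-13)/4 - 29) = 1454*((I*√13)/4 - 29) = 1454*(I*√13/4 - 29) = 1454*(-29 + I*√13/4) = -42166 + 727*I*√13/2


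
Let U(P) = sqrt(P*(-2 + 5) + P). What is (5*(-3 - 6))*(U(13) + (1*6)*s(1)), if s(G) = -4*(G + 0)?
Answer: 1080 - 90*sqrt(13) ≈ 755.50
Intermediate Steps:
U(P) = 2*sqrt(P) (U(P) = sqrt(P*3 + P) = sqrt(3*P + P) = sqrt(4*P) = 2*sqrt(P))
s(G) = -4*G
(5*(-3 - 6))*(U(13) + (1*6)*s(1)) = (5*(-3 - 6))*(2*sqrt(13) + (1*6)*(-4*1)) = (5*(-9))*(2*sqrt(13) + 6*(-4)) = -45*(2*sqrt(13) - 24) = -45*(-24 + 2*sqrt(13)) = 1080 - 90*sqrt(13)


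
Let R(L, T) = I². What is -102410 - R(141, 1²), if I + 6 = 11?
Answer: -102435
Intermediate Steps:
I = 5 (I = -6 + 11 = 5)
R(L, T) = 25 (R(L, T) = 5² = 25)
-102410 - R(141, 1²) = -102410 - 1*25 = -102410 - 25 = -102435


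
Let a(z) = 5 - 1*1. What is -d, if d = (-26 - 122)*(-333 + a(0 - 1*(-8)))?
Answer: -48692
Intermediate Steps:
a(z) = 4 (a(z) = 5 - 1 = 4)
d = 48692 (d = (-26 - 122)*(-333 + 4) = -148*(-329) = 48692)
-d = -1*48692 = -48692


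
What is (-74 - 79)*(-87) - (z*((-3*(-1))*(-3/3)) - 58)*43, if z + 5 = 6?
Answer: 15934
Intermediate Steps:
z = 1 (z = -5 + 6 = 1)
(-74 - 79)*(-87) - (z*((-3*(-1))*(-3/3)) - 58)*43 = (-74 - 79)*(-87) - (1*((-3*(-1))*(-3/3)) - 58)*43 = -153*(-87) - (1*(3*(-3*⅓)) - 58)*43 = 13311 - (1*(3*(-1)) - 58)*43 = 13311 - (1*(-3) - 58)*43 = 13311 - (-3 - 58)*43 = 13311 - (-61)*43 = 13311 - 1*(-2623) = 13311 + 2623 = 15934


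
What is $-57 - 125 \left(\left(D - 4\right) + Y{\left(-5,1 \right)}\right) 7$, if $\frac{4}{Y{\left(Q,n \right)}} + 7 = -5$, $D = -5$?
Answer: $\frac{24329}{3} \approx 8109.7$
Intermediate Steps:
$Y{\left(Q,n \right)} = - \frac{1}{3}$ ($Y{\left(Q,n \right)} = \frac{4}{-7 - 5} = \frac{4}{-12} = 4 \left(- \frac{1}{12}\right) = - \frac{1}{3}$)
$-57 - 125 \left(\left(D - 4\right) + Y{\left(-5,1 \right)}\right) 7 = -57 - 125 \left(\left(-5 - 4\right) - \frac{1}{3}\right) 7 = -57 - 125 \left(-9 - \frac{1}{3}\right) 7 = -57 - 125 \left(\left(- \frac{28}{3}\right) 7\right) = -57 - - \frac{24500}{3} = -57 + \frac{24500}{3} = \frac{24329}{3}$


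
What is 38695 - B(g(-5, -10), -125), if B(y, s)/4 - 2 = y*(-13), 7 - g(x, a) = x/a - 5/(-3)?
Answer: 116815/3 ≈ 38938.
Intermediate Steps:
g(x, a) = 16/3 - x/a (g(x, a) = 7 - (x/a - 5/(-3)) = 7 - (x/a - 5*(-⅓)) = 7 - (x/a + 5/3) = 7 - (5/3 + x/a) = 7 + (-5/3 - x/a) = 16/3 - x/a)
B(y, s) = 8 - 52*y (B(y, s) = 8 + 4*(y*(-13)) = 8 + 4*(-13*y) = 8 - 52*y)
38695 - B(g(-5, -10), -125) = 38695 - (8 - 52*(16/3 - 1*(-5)/(-10))) = 38695 - (8 - 52*(16/3 - 1*(-5)*(-⅒))) = 38695 - (8 - 52*(16/3 - ½)) = 38695 - (8 - 52*29/6) = 38695 - (8 - 754/3) = 38695 - 1*(-730/3) = 38695 + 730/3 = 116815/3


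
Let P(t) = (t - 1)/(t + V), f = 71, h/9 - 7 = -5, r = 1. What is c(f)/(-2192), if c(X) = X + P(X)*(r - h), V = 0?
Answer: -3851/155632 ≈ -0.024744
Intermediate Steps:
h = 18 (h = 63 + 9*(-5) = 63 - 45 = 18)
P(t) = (-1 + t)/t (P(t) = (t - 1)/(t + 0) = (-1 + t)/t)
c(X) = X - 17*(-1 + X)/X (c(X) = X + ((-1 + X)/X)*(1 - 1*18) = X + ((-1 + X)/X)*(1 - 18) = X + ((-1 + X)/X)*(-17) = X - 17*(-1 + X)/X)
c(f)/(-2192) = (-17 + 71 + 17/71)/(-2192) = (-17 + 71 + 17*(1/71))*(-1/2192) = (-17 + 71 + 17/71)*(-1/2192) = (3851/71)*(-1/2192) = -3851/155632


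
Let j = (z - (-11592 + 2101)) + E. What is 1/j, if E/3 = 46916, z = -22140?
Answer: 1/128099 ≈ 7.8065e-6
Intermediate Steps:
E = 140748 (E = 3*46916 = 140748)
j = 128099 (j = (-22140 - (-11592 + 2101)) + 140748 = (-22140 - 1*(-9491)) + 140748 = (-22140 + 9491) + 140748 = -12649 + 140748 = 128099)
1/j = 1/128099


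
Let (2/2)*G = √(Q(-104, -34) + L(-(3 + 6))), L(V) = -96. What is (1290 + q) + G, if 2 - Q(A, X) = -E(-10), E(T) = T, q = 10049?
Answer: 11339 + 2*I*√26 ≈ 11339.0 + 10.198*I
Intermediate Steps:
Q(A, X) = -8 (Q(A, X) = 2 - (-1)*(-10) = 2 - 1*10 = 2 - 10 = -8)
G = 2*I*√26 (G = √(-8 - 96) = √(-104) = 2*I*√26 ≈ 10.198*I)
(1290 + q) + G = (1290 + 10049) + 2*I*√26 = 11339 + 2*I*√26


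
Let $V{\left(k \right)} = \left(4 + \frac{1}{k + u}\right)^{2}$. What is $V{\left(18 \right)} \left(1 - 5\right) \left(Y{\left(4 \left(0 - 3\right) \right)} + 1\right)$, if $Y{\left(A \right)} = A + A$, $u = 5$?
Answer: $\frac{34596}{23} \approx 1504.2$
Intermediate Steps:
$Y{\left(A \right)} = 2 A$
$V{\left(k \right)} = \left(4 + \frac{1}{5 + k}\right)^{2}$ ($V{\left(k \right)} = \left(4 + \frac{1}{k + 5}\right)^{2} = \left(4 + \frac{1}{5 + k}\right)^{2}$)
$V{\left(18 \right)} \left(1 - 5\right) \left(Y{\left(4 \left(0 - 3\right) \right)} + 1\right) = \frac{\left(21 + 4 \cdot 18\right)^{2}}{\left(5 + 18\right)^{2}} \left(1 - 5\right) \left(2 \cdot 4 \left(0 - 3\right) + 1\right) = \frac{\left(21 + 72\right)^{2}}{529} \left(1 - 5\right) \left(2 \cdot 4 \left(-3\right) + 1\right) = \frac{93^{2}}{529} \left(- 4 \left(2 \left(-12\right) + 1\right)\right) = \frac{1}{529} \cdot 8649 \left(- 4 \left(-24 + 1\right)\right) = \frac{8649 \left(\left(-4\right) \left(-23\right)\right)}{529} = \frac{8649}{529} \cdot 92 = \frac{34596}{23}$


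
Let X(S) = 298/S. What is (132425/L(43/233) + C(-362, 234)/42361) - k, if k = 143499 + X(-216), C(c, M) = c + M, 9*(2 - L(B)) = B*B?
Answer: -344303760853780691/4462228270764 ≈ -77160.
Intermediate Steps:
L(B) = 2 - B²/9 (L(B) = 2 - B*B/9 = 2 - B²/9)
C(c, M) = M + c
k = 15497743/108 (k = 143499 + 298/(-216) = 143499 + 298*(-1/216) = 143499 - 149/108 = 15497743/108 ≈ 1.4350e+5)
(132425/L(43/233) + C(-362, 234)/42361) - k = (132425/(2 - (43/233)²/9) + (234 - 362)/42361) - 1*15497743/108 = (132425/(2 - (43*(1/233))²/9) - 128*1/42361) - 15497743/108 = (132425/(2 - (43/233)²/9) - 128/42361) - 15497743/108 = (132425/(2 - ⅑*1849/54289) - 128/42361) - 15497743/108 = (132425/(2 - 1849/488601) - 128/42361) - 15497743/108 = (132425/(975353/488601) - 128/42361) - 15497743/108 = (132425*(488601/975353) - 128/42361) - 15497743/108 = (64702987425/975353 - 128/42361) - 15497743/108 = 2740883125465241/41316928433 - 15497743/108 = -344303760853780691/4462228270764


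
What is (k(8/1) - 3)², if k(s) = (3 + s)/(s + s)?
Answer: 1369/256 ≈ 5.3477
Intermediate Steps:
k(s) = (3 + s)/(2*s) (k(s) = (3 + s)/((2*s)) = (3 + s)*(1/(2*s)) = (3 + s)/(2*s))
(k(8/1) - 3)² = ((3 + 8/1)/(2*((8/1))) - 3)² = ((3 + 8*1)/(2*((8*1))) - 3)² = ((½)*(3 + 8)/8 - 3)² = ((½)*(⅛)*11 - 3)² = (11/16 - 3)² = (-37/16)² = 1369/256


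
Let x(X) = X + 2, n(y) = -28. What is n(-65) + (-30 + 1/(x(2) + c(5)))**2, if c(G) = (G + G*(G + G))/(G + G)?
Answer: 312516/361 ≈ 865.70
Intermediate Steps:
c(G) = (G + 2*G**2)/(2*G) (c(G) = (G + G*(2*G))/((2*G)) = (G + 2*G**2)*(1/(2*G)) = (G + 2*G**2)/(2*G))
x(X) = 2 + X
n(-65) + (-30 + 1/(x(2) + c(5)))**2 = -28 + (-30 + 1/((2 + 2) + (1/2 + 5)))**2 = -28 + (-30 + 1/(4 + 11/2))**2 = -28 + (-30 + 1/(19/2))**2 = -28 + (-30 + 2/19)**2 = -28 + (-568/19)**2 = -28 + 322624/361 = 312516/361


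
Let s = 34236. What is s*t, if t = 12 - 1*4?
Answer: 273888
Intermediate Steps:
t = 8 (t = 12 - 4 = 8)
s*t = 34236*8 = 273888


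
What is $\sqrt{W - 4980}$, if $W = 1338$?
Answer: $i \sqrt{3642} \approx 60.349 i$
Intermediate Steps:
$\sqrt{W - 4980} = \sqrt{1338 - 4980} = \sqrt{-3642} = i \sqrt{3642}$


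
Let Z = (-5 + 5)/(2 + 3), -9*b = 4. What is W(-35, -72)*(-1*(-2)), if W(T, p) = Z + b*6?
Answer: -16/3 ≈ -5.3333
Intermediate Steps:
b = -4/9 (b = -1/9*4 = -4/9 ≈ -0.44444)
Z = 0 (Z = 0/5 = 0*(1/5) = 0)
W(T, p) = -8/3 (W(T, p) = 0 - 4/9*6 = 0 - 8/3 = -8/3)
W(-35, -72)*(-1*(-2)) = -(-8)*(-2)/3 = -8/3*2 = -16/3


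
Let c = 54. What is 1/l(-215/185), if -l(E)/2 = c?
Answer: -1/108 ≈ -0.0092593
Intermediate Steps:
l(E) = -108 (l(E) = -2*54 = -108)
1/l(-215/185) = 1/(-108) = -1/108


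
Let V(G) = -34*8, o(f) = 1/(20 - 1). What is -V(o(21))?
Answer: 272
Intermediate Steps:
o(f) = 1/19
V(G) = -272
-V(o(21)) = -1*(-272) = 272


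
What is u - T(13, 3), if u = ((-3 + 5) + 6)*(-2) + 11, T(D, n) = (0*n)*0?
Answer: -5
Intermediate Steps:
T(D, n) = 0 (T(D, n) = 0*0 = 0)
u = -5 (u = (2 + 6)*(-2) + 11 = 8*(-2) + 11 = -16 + 11 = -5)
u - T(13, 3) = -5 - 1*0 = -5 + 0 = -5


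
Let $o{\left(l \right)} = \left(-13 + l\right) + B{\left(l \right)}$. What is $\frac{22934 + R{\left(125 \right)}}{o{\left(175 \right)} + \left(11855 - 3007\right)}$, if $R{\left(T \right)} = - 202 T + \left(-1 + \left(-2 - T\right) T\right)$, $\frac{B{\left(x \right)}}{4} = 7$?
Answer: $- \frac{9096}{4519} \approx -2.0128$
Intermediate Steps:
$B{\left(x \right)} = 28$ ($B{\left(x \right)} = 4 \cdot 7 = 28$)
$o{\left(l \right)} = 15 + l$ ($o{\left(l \right)} = \left(-13 + l\right) + 28 = 15 + l$)
$R{\left(T \right)} = -1 - 202 T + T \left(-2 - T\right)$ ($R{\left(T \right)} = - 202 T + \left(-1 + T \left(-2 - T\right)\right) = -1 - 202 T + T \left(-2 - T\right)$)
$\frac{22934 + R{\left(125 \right)}}{o{\left(175 \right)} + \left(11855 - 3007\right)} = \frac{22934 - 41126}{\left(15 + 175\right) + \left(11855 - 3007\right)} = \frac{22934 - 41126}{190 + \left(11855 - 3007\right)} = \frac{22934 - 41126}{190 + 8848} = \frac{22934 - 41126}{9038} = \left(-18192\right) \frac{1}{9038} = - \frac{9096}{4519}$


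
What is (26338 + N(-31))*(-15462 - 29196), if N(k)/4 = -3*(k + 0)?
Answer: -1192815180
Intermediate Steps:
N(k) = -12*k (N(k) = 4*(-3*(k + 0)) = 4*(-3*k) = -12*k)
(26338 + N(-31))*(-15462 - 29196) = (26338 - 12*(-31))*(-15462 - 29196) = (26338 + 372)*(-44658) = 26710*(-44658) = -1192815180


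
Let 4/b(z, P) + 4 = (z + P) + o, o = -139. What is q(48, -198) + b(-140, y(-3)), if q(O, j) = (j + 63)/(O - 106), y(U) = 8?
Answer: 36893/15950 ≈ 2.3130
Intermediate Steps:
b(z, P) = 4/(-143 + P + z) (b(z, P) = 4/(-4 + ((z + P) - 139)) = 4/(-4 + ((P + z) - 139)) = 4/(-4 + (-139 + P + z)) = 4/(-143 + P + z))
q(O, j) = (63 + j)/(-106 + O)
q(48, -198) + b(-140, y(-3)) = (63 - 198)/(-106 + 48) + 4/(-143 + 8 - 140) = -135/(-58) + 4/(-275) = -1/58*(-135) + 4*(-1/275) = 135/58 - 4/275 = 36893/15950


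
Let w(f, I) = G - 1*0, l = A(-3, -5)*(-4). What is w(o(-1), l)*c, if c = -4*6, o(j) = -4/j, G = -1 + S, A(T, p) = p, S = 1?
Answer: 0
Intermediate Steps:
G = 0 (G = -1 + 1 = 0)
l = 20 (l = -5*(-4) = 20)
c = -24
w(f, I) = 0 (w(f, I) = 0 - 1*0 = 0 + 0 = 0)
w(o(-1), l)*c = 0*(-24) = 0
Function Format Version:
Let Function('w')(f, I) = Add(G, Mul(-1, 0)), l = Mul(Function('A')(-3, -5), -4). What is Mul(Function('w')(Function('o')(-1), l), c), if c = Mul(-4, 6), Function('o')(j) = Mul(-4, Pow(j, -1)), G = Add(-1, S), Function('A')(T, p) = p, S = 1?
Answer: 0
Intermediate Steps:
G = 0 (G = Add(-1, 1) = 0)
l = 20 (l = Mul(-5, -4) = 20)
c = -24
Function('w')(f, I) = 0 (Function('w')(f, I) = Add(0, Mul(-1, 0)) = Add(0, 0) = 0)
Mul(Function('w')(Function('o')(-1), l), c) = Mul(0, -24) = 0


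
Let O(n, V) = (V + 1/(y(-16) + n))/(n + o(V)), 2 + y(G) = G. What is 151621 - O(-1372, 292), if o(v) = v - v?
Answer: 289153782559/1907080 ≈ 1.5162e+5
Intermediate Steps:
o(v) = 0
y(G) = -2 + G
O(n, V) = (V + 1/(-18 + n))/n (O(n, V) = (V + 1/((-2 - 16) + n))/(n + 0) = (V + 1/(-18 + n))/n)
151621 - O(-1372, 292) = 151621 - (1 - 18*292 + 292*(-1372))/((-1372)*(-18 - 1372)) = 151621 - (-1)*(1 - 5256 - 400624)/(1372*(-1390)) = 151621 - (-1)*(-1)*(-405879)/(1372*1390) = 151621 - 1*(-405879/1907080) = 151621 + 405879/1907080 = 289153782559/1907080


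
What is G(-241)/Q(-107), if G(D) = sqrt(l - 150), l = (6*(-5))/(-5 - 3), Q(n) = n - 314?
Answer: -3*I*sqrt(65)/842 ≈ -0.028725*I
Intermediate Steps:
Q(n) = -314 + n
l = 15/4 (l = -30/(-8) = -30*(-1/8) = 15/4 ≈ 3.7500)
G(D) = 3*I*sqrt(65)/2 (G(D) = sqrt(15/4 - 150) = sqrt(-585/4) = 3*I*sqrt(65)/2)
G(-241)/Q(-107) = (3*I*sqrt(65)/2)/(-314 - 107) = (3*I*sqrt(65)/2)/(-421) = (3*I*sqrt(65)/2)*(-1/421) = -3*I*sqrt(65)/842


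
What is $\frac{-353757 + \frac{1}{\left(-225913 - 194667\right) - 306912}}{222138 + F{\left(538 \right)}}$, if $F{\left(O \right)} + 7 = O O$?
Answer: $- \frac{51471077489}{74433343980} \approx -0.69151$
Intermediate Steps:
$F{\left(O \right)} = -7 + O^{2}$ ($F{\left(O \right)} = -7 + O O = -7 + O^{2}$)
$\frac{-353757 + \frac{1}{\left(-225913 - 194667\right) - 306912}}{222138 + F{\left(538 \right)}} = \frac{-353757 + \frac{1}{\left(-225913 - 194667\right) - 306912}}{222138 - \left(7 - 538^{2}\right)} = \frac{-353757 + \frac{1}{-420580 - 306912}}{222138 + \left(-7 + 289444\right)} = \frac{-353757 + \frac{1}{-727492}}{222138 + 289437} = \frac{-353757 - \frac{1}{727492}}{511575} = \left(- \frac{257355387445}{727492}\right) \frac{1}{511575} = - \frac{51471077489}{74433343980}$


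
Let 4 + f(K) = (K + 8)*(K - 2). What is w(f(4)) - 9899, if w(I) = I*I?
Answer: -9499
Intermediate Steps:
f(K) = -4 + (-2 + K)*(8 + K) (f(K) = -4 + (K + 8)*(K - 2) = -4 + (8 + K)*(-2 + K) = -4 + (-2 + K)*(8 + K))
w(I) = I²
w(f(4)) - 9899 = (-20 + 4² + 6*4)² - 9899 = (-20 + 16 + 24)² - 9899 = 20² - 9899 = 400 - 9899 = -9499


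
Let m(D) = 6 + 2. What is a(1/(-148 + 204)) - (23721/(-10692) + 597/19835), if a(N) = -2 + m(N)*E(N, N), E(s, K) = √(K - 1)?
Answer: 13323757/70691940 + 2*I*√770/7 ≈ 0.18848 + 7.9283*I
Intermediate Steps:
m(D) = 8
E(s, K) = √(-1 + K)
a(N) = -2 + 8*√(-1 + N)
a(1/(-148 + 204)) - (23721/(-10692) + 597/19835) = (-2 + 8*√(-1 + 1/(-148 + 204))) - (23721/(-10692) + 597/19835) = (-2 + 8*√(-1 + 1/56)) - (23721*(-1/10692) + 597*(1/19835)) = (-2 + 8*√(-1 + 1/56)) - (-7907/3564 + 597/19835) = (-2 + 8*√(-55/56)) - 1*(-154707637/70691940) = (-2 + 8*(I*√770/28)) + 154707637/70691940 = (-2 + 2*I*√770/7) + 154707637/70691940 = 13323757/70691940 + 2*I*√770/7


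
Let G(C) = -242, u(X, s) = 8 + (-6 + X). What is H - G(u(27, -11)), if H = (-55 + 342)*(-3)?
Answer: -619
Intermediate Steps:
u(X, s) = 2 + X
H = -861 (H = 287*(-3) = -861)
H - G(u(27, -11)) = -861 - 1*(-242) = -861 + 242 = -619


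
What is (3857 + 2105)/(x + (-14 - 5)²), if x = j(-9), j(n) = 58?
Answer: 5962/419 ≈ 14.229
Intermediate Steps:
x = 58
(3857 + 2105)/(x + (-14 - 5)²) = (3857 + 2105)/(58 + (-14 - 5)²) = 5962/(58 + (-19)²) = 5962/(58 + 361) = 5962/419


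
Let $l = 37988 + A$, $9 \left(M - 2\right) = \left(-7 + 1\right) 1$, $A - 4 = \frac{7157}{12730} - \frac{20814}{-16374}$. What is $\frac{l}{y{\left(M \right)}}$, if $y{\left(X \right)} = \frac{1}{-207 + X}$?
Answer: $- \frac{814385846195671}{104220510} \approx -7.8141 \cdot 10^{6}$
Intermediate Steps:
$A = \frac{202652503}{34740170}$ ($A = 4 + \left(\frac{7157}{12730} - \frac{20814}{-16374}\right) = 4 + \left(7157 \cdot \frac{1}{12730} - - \frac{3469}{2729}\right) = 4 + \left(\frac{7157}{12730} + \frac{3469}{2729}\right) = 4 + \frac{63691823}{34740170} = \frac{202652503}{34740170} \approx 5.8334$)
$M = \frac{4}{3}$ ($M = 2 + \frac{\left(-7 + 1\right) 1}{9} = 2 + \frac{\left(-6\right) 1}{9} = 2 + \frac{1}{9} \left(-6\right) = 2 - \frac{2}{3} = \frac{4}{3} \approx 1.3333$)
$l = \frac{1319912230463}{34740170}$ ($l = 37988 + \frac{202652503}{34740170} = \frac{1319912230463}{34740170} \approx 37994.0$)
$\frac{l}{y{\left(M \right)}} = \frac{1319912230463}{34740170 \frac{1}{-207 + \frac{4}{3}}} = \frac{1319912230463}{34740170 \frac{1}{- \frac{617}{3}}} = \frac{1319912230463}{34740170 \left(- \frac{3}{617}\right)} = \frac{1319912230463}{34740170} \left(- \frac{617}{3}\right) = - \frac{814385846195671}{104220510}$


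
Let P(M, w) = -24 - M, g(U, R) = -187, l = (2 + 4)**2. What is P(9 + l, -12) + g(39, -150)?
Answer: -256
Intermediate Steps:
l = 36 (l = 6**2 = 36)
P(9 + l, -12) + g(39, -150) = (-24 - (9 + 36)) - 187 = (-24 - 1*45) - 187 = (-24 - 45) - 187 = -69 - 187 = -256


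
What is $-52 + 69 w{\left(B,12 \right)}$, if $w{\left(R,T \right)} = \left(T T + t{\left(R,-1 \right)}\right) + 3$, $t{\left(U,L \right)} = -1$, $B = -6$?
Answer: $10022$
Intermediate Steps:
$w{\left(R,T \right)} = 2 + T^{2}$ ($w{\left(R,T \right)} = \left(T T - 1\right) + 3 = \left(T^{2} - 1\right) + 3 = \left(-1 + T^{2}\right) + 3 = 2 + T^{2}$)
$-52 + 69 w{\left(B,12 \right)} = -52 + 69 \left(2 + 12^{2}\right) = -52 + 69 \left(2 + 144\right) = -52 + 69 \cdot 146 = -52 + 10074 = 10022$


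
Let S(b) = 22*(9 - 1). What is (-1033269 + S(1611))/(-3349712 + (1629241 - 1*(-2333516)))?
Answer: -1033093/613045 ≈ -1.6852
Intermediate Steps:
S(b) = 176 (S(b) = 22*8 = 176)
(-1033269 + S(1611))/(-3349712 + (1629241 - 1*(-2333516))) = (-1033269 + 176)/(-3349712 + (1629241 - 1*(-2333516))) = -1033093/(-3349712 + (1629241 + 2333516)) = -1033093/(-3349712 + 3962757) = -1033093/613045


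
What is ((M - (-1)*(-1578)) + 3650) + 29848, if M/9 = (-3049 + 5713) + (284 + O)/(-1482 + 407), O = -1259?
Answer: 2403879/43 ≈ 55904.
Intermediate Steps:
M = 1031319/43 (M = 9*((-3049 + 5713) + (284 - 1259)/(-1482 + 407)) = 9*(2664 - 975/(-1075)) = 9*(2664 - 975*(-1/1075)) = 9*(2664 + 39/43) = 9*(114591/43) = 1031319/43 ≈ 23984.)
((M - (-1)*(-1578)) + 3650) + 29848 = ((1031319/43 - (-1)*(-1578)) + 3650) + 29848 = ((1031319/43 - 1*1578) + 3650) + 29848 = ((1031319/43 - 1578) + 3650) + 29848 = (963465/43 + 3650) + 29848 = 1120415/43 + 29848 = 2403879/43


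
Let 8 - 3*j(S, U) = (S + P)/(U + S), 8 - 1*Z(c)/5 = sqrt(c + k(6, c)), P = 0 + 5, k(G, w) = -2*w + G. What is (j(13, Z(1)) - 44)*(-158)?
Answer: 13183915/2013 + 1185*sqrt(5)/671 ≈ 6553.3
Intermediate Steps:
k(G, w) = G - 2*w
P = 5
Z(c) = 40 - 5*sqrt(6 - c) (Z(c) = 40 - 5*sqrt(c + (6 - 2*c)) = 40 - 5*sqrt(6 - c))
j(S, U) = 8/3 - (5 + S)/(3*(S + U)) (j(S, U) = 8/3 - (S + 5)/(3*(U + S)) = 8/3 - (5 + S)/(3*(S + U)))
(j(13, Z(1)) - 44)*(-158) = ((-5 + 7*13 + 8*(40 - 5*sqrt(6 - 1*1)))/(3*(13 + (40 - 5*sqrt(6 - 1*1)))) - 44)*(-158) = ((-5 + 91 + 8*(40 - 5*sqrt(6 - 1)))/(3*(13 + (40 - 5*sqrt(6 - 1)))) - 44)*(-158) = ((-5 + 91 + 8*(40 - 5*sqrt(5)))/(3*(13 + (40 - 5*sqrt(5)))) - 44)*(-158) = ((-5 + 91 + (320 - 40*sqrt(5)))/(3*(53 - 5*sqrt(5))) - 44)*(-158) = ((406 - 40*sqrt(5))/(3*(53 - 5*sqrt(5))) - 44)*(-158) = (-44 + (406 - 40*sqrt(5))/(3*(53 - 5*sqrt(5))))*(-158) = 6952 - 158*(406 - 40*sqrt(5))/(3*(53 - 5*sqrt(5)))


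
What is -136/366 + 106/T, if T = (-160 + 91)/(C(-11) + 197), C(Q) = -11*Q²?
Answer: 7330880/4209 ≈ 1741.7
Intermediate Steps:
T = 23/378 (T = (-160 + 91)/(-11*(-11)² + 197) = -69/(-11*121 + 197) = -69/(-1331 + 197) = -69/(-1134) = -69*(-1/1134) = 23/378 ≈ 0.060847)
-136/366 + 106/T = -136/366 + 106/(23/378) = -136*1/366 + 106*(378/23) = -68/183 + 40068/23 = 7330880/4209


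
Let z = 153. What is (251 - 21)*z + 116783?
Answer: 151973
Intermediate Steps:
(251 - 21)*z + 116783 = (251 - 21)*153 + 116783 = 230*153 + 116783 = 35190 + 116783 = 151973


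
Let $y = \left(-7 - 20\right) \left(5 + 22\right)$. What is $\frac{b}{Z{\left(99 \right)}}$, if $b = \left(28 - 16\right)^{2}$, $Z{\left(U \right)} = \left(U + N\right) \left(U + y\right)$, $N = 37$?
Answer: $- \frac{1}{595} \approx -0.0016807$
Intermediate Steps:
$y = -729$ ($y = \left(-27\right) 27 = -729$)
$Z{\left(U \right)} = \left(-729 + U\right) \left(37 + U\right)$ ($Z{\left(U \right)} = \left(U + 37\right) \left(U - 729\right) = \left(37 + U\right) \left(-729 + U\right) = \left(-729 + U\right) \left(37 + U\right)$)
$b = 144$ ($b = 12^{2} = 144$)
$\frac{b}{Z{\left(99 \right)}} = \frac{144}{-26973 + 99^{2} - 68508} = \frac{144}{-26973 + 9801 - 68508} = \frac{144}{-85680} = 144 \left(- \frac{1}{85680}\right) = - \frac{1}{595}$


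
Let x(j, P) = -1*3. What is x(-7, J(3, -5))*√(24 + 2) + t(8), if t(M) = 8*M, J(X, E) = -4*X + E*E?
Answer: 64 - 3*√26 ≈ 48.703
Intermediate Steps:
J(X, E) = E² - 4*X (J(X, E) = -4*X + E² = E² - 4*X)
x(j, P) = -3
x(-7, J(3, -5))*√(24 + 2) + t(8) = -3*√(24 + 2) + 8*8 = -3*√26 + 64 = 64 - 3*√26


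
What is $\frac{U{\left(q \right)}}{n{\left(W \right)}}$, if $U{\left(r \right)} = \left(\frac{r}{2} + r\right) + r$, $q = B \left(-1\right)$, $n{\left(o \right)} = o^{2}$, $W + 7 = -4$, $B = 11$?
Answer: $- \frac{5}{22} \approx -0.22727$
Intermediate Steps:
$W = -11$ ($W = -7 - 4 = -11$)
$q = -11$ ($q = 11 \left(-1\right) = -11$)
$U{\left(r \right)} = \frac{5 r}{2}$ ($U{\left(r \right)} = \left(r \frac{1}{2} + r\right) + r = \left(\frac{r}{2} + r\right) + r = \frac{3 r}{2} + r = \frac{5 r}{2}$)
$\frac{U{\left(q \right)}}{n{\left(W \right)}} = \frac{\frac{5}{2} \left(-11\right)}{\left(-11\right)^{2}} = - \frac{55}{2 \cdot 121} = \left(- \frac{55}{2}\right) \frac{1}{121} = - \frac{5}{22}$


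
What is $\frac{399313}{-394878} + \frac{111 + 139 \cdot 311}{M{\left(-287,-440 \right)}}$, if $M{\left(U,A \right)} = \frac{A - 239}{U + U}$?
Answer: $\frac{1403310293279}{38303166} \approx 36637.0$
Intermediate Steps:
$M{\left(U,A \right)} = \frac{-239 + A}{2 U}$
$\frac{399313}{-394878} + \frac{111 + 139 \cdot 311}{M{\left(-287,-440 \right)}} = \frac{399313}{-394878} + \frac{111 + 139 \cdot 311}{\frac{1}{2} \frac{1}{-287} \left(-239 - 440\right)} = 399313 \left(- \frac{1}{394878}\right) + \frac{111 + 43229}{\frac{1}{2} \left(- \frac{1}{287}\right) \left(-679\right)} = - \frac{399313}{394878} + \frac{43340}{\frac{97}{82}} = - \frac{399313}{394878} + 43340 \cdot \frac{82}{97} = - \frac{399313}{394878} + \frac{3553880}{97} = \frac{1403310293279}{38303166}$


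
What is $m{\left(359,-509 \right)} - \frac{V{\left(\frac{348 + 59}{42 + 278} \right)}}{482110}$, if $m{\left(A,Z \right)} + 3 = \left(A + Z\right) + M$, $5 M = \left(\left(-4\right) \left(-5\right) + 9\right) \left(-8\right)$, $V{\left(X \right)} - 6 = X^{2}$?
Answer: $- \frac{9843992741649}{49368064000} \approx -199.4$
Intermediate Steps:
$V{\left(X \right)} = 6 + X^{2}$
$M = - \frac{232}{5}$ ($M = \frac{\left(\left(-4\right) \left(-5\right) + 9\right) \left(-8\right)}{5} = \frac{\left(20 + 9\right) \left(-8\right)}{5} = \frac{29 \left(-8\right)}{5} = \frac{1}{5} \left(-232\right) = - \frac{232}{5} \approx -46.4$)
$m{\left(A,Z \right)} = - \frac{247}{5} + A + Z$ ($m{\left(A,Z \right)} = -3 - \left(\frac{232}{5} - A - Z\right) = -3 + \left(- \frac{232}{5} + A + Z\right) = - \frac{247}{5} + A + Z$)
$m{\left(359,-509 \right)} - \frac{V{\left(\frac{348 + 59}{42 + 278} \right)}}{482110} = \left(- \frac{247}{5} + 359 - 509\right) - \frac{6 + \left(\frac{348 + 59}{42 + 278}\right)^{2}}{482110} = - \frac{997}{5} - \left(6 + \left(\frac{407}{320}\right)^{2}\right) \frac{1}{482110} = - \frac{997}{5} - \left(6 + \frac{165649}{102400}\right) \frac{1}{482110} = - \frac{997}{5} - \frac{780049}{102400} \cdot \frac{1}{482110} = - \frac{997}{5} - \frac{780049}{49368064000} = - \frac{9843992741649}{49368064000}$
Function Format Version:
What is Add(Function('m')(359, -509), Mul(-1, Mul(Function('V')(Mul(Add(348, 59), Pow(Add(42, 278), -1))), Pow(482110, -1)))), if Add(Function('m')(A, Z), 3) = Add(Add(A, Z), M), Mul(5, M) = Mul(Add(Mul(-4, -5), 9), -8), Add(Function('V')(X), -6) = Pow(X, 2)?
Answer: Rational(-9843992741649, 49368064000) ≈ -199.40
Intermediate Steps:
Function('V')(X) = Add(6, Pow(X, 2))
M = Rational(-232, 5) (M = Mul(Rational(1, 5), Mul(Add(Mul(-4, -5), 9), -8)) = Mul(Rational(1, 5), Mul(Add(20, 9), -8)) = Mul(Rational(1, 5), Mul(29, -8)) = Mul(Rational(1, 5), -232) = Rational(-232, 5) ≈ -46.400)
Function('m')(A, Z) = Add(Rational(-247, 5), A, Z) (Function('m')(A, Z) = Add(-3, Add(Add(A, Z), Rational(-232, 5))) = Add(-3, Add(Rational(-232, 5), A, Z)) = Add(Rational(-247, 5), A, Z))
Add(Function('m')(359, -509), Mul(-1, Mul(Function('V')(Mul(Add(348, 59), Pow(Add(42, 278), -1))), Pow(482110, -1)))) = Add(Add(Rational(-247, 5), 359, -509), Mul(-1, Mul(Add(6, Pow(Mul(Add(348, 59), Pow(Add(42, 278), -1)), 2)), Pow(482110, -1)))) = Add(Rational(-997, 5), Mul(-1, Mul(Add(6, Pow(Mul(407, Pow(320, -1)), 2)), Rational(1, 482110)))) = Add(Rational(-997, 5), Mul(-1, Mul(Add(6, Pow(Mul(407, Rational(1, 320)), 2)), Rational(1, 482110)))) = Add(Rational(-997, 5), Mul(-1, Mul(Add(6, Pow(Rational(407, 320), 2)), Rational(1, 482110)))) = Add(Rational(-997, 5), Mul(-1, Mul(Add(6, Rational(165649, 102400)), Rational(1, 482110)))) = Add(Rational(-997, 5), Mul(-1, Mul(Rational(780049, 102400), Rational(1, 482110)))) = Add(Rational(-997, 5), Mul(-1, Rational(780049, 49368064000))) = Add(Rational(-997, 5), Rational(-780049, 49368064000)) = Rational(-9843992741649, 49368064000)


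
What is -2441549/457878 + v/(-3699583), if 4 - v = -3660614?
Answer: -10708829622671/1693957664874 ≈ -6.3218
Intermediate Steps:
v = 3660618 (v = 4 - 1*(-3660614) = 4 + 3660614 = 3660618)
-2441549/457878 + v/(-3699583) = -2441549/457878 + 3660618/(-3699583) = -2441549*1/457878 + 3660618*(-1/3699583) = -2441549/457878 - 3660618/3699583 = -10708829622671/1693957664874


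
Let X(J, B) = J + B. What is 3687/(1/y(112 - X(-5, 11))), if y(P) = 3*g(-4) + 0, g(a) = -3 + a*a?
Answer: 143793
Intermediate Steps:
g(a) = -3 + a**2
X(J, B) = B + J
y(P) = 39 (y(P) = 3*(-3 + (-4)**2) + 0 = 3*(-3 + 16) + 0 = 3*13 + 0 = 39 + 0 = 39)
3687/(1/y(112 - X(-5, 11))) = 3687/(1/39) = 3687*39 = 143793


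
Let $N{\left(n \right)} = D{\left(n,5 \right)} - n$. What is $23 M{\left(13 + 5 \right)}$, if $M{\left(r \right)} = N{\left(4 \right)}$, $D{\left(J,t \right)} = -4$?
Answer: $-184$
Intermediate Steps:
$N{\left(n \right)} = -4 - n$
$M{\left(r \right)} = -8$ ($M{\left(r \right)} = -4 - 4 = -8$)
$23 M{\left(13 + 5 \right)} = 23 \left(-8\right) = -184$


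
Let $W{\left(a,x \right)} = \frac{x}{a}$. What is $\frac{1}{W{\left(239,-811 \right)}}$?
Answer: $- \frac{239}{811} \approx -0.2947$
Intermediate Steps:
$\frac{1}{W{\left(239,-811 \right)}} = \frac{1}{\left(-811\right) \frac{1}{239}} = \frac{1}{- \frac{811}{239}} = - \frac{239}{811}$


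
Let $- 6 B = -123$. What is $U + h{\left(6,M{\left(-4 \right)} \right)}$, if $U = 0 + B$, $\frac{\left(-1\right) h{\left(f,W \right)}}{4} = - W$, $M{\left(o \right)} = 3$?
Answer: $\frac{65}{2} \approx 32.5$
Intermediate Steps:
$B = \frac{41}{2}$ ($B = \left(- \frac{1}{6}\right) \left(-123\right) = \frac{41}{2} \approx 20.5$)
$h{\left(f,W \right)} = 4 W$ ($h{\left(f,W \right)} = - 4 \left(- W\right) = 4 W$)
$U = \frac{41}{2}$ ($U = 0 + \frac{41}{2} = \frac{41}{2} \approx 20.5$)
$U + h{\left(6,M{\left(-4 \right)} \right)} = \frac{41}{2} + 4 \cdot 3 = \frac{41}{2} + 12 = \frac{65}{2}$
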